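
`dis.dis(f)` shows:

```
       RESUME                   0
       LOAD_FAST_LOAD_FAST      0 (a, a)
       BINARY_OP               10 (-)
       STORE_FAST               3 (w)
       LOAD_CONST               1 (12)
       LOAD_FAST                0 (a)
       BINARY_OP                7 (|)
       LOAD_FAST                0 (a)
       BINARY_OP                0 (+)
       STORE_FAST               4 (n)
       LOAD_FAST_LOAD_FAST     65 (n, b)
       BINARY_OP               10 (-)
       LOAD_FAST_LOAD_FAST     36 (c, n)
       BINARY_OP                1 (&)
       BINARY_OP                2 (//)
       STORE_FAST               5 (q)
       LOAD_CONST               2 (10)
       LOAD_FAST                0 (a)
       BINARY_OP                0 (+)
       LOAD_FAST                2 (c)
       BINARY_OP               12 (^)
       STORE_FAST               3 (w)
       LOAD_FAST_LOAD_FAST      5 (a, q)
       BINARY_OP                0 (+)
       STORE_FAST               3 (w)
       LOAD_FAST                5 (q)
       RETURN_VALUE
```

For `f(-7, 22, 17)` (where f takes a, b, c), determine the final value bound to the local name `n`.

LOAD_FAST_LOAD_FAST a,a → push -7,-7. Stack: [-7, -7]
BINARY_OP - → -7 - -7 = 0. Stack: [0]
STORE_FAST w → w=0. Stack: []
LOAD_CONST → push 12. Stack: [12]
LOAD_FAST a → push -7. Stack: [12, -7]
BINARY_OP | → 12 | -7 = -3. Stack: [-3]
LOAD_FAST a → push -7. Stack: [-3, -7]
BINARY_OP + → -3 + -7 = -10. Stack: [-10]
STORE_FAST n → n=-10. Stack: []
LOAD_FAST_LOAD_FAST n,b → push -10,22. Stack: [-10, 22]
BINARY_OP - → -10 - 22 = -32. Stack: [-32]
LOAD_FAST_LOAD_FAST c,n → push 17,-10. Stack: [-32, 17, -10]
BINARY_OP & → 17 & -10 = 16. Stack: [-32, 16]
BINARY_OP // → -32 // 16 = -2. Stack: [-2]
STORE_FAST q → q=-2. Stack: []
LOAD_CONST → push 10. Stack: [10]
LOAD_FAST a → push -7. Stack: [10, -7]
BINARY_OP + → 10 + -7 = 3. Stack: [3]
LOAD_FAST c → push 17. Stack: [3, 17]
BINARY_OP ^ → 3 ^ 17 = 18. Stack: [18]
STORE_FAST w → w=18. Stack: []
LOAD_FAST_LOAD_FAST a,q → push -7,-2. Stack: [-7, -2]
BINARY_OP + → -7 + -2 = -9. Stack: [-9]
STORE_FAST w → w=-9. Stack: []
LOAD_FAST q → push -2. Stack: [-2]
RETURN_VALUE → return -2.

-10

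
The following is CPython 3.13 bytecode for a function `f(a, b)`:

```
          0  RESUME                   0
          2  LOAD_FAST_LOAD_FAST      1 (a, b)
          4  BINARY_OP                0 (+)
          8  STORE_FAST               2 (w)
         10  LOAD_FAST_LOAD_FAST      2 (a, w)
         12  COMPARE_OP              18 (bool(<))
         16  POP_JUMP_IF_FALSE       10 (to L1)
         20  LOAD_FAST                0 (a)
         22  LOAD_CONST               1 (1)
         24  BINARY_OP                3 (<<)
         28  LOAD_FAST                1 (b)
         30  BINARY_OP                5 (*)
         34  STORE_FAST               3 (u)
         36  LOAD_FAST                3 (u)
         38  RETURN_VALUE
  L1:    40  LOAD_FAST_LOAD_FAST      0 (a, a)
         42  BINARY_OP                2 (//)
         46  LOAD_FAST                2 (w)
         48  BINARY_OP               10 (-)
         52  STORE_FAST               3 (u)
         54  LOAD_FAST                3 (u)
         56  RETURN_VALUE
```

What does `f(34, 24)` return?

1632

LOAD_FAST_LOAD_FAST a,b → push 34,24. Stack: [34, 24]
BINARY_OP + → 34 + 24 = 58. Stack: [58]
STORE_FAST w → w=58. Stack: []
LOAD_FAST_LOAD_FAST a,w → push 34,58. Stack: [34, 58]
COMPARE_OP bool(<) → 34 vs 58 = True. Stack: [True]
POP_JUMP_IF_FALSE → pop True; no jump. Stack: []
LOAD_FAST a → push 34. Stack: [34]
LOAD_CONST → push 1. Stack: [34, 1]
BINARY_OP << → 34 << 1 = 68. Stack: [68]
LOAD_FAST b → push 24. Stack: [68, 24]
BINARY_OP * → 68 * 24 = 1632. Stack: [1632]
STORE_FAST u → u=1632. Stack: []
LOAD_FAST u → push 1632. Stack: [1632]
RETURN_VALUE → return 1632.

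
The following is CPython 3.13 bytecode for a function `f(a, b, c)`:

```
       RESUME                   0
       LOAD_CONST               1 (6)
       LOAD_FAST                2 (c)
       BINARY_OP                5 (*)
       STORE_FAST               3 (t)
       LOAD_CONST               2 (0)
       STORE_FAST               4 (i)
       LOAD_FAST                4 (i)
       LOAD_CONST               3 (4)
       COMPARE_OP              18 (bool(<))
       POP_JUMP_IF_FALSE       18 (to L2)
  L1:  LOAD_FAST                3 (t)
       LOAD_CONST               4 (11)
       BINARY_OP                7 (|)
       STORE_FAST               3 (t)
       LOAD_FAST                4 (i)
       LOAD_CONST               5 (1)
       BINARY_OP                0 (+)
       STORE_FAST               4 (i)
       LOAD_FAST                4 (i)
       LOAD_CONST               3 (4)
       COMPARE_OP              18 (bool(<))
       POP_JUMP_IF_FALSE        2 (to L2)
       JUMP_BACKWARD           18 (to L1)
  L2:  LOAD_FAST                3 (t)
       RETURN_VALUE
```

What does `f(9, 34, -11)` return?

-65

LOAD_CONST → push 6. Stack: [6]
LOAD_FAST c → push -11. Stack: [6, -11]
BINARY_OP * → 6 * -11 = -66. Stack: [-66]
STORE_FAST t → t=-66. Stack: []
LOAD_CONST → push 0. Stack: [0]
STORE_FAST i → i=0. Stack: []
LOAD_FAST i → push 0. Stack: [0]
LOAD_CONST → push 4. Stack: [0, 4]
COMPARE_OP bool(<) → 0 vs 4 = True. Stack: [True]
POP_JUMP_IF_FALSE → pop True; no jump. Stack: []
LOAD_FAST t → push -66. Stack: [-66]
LOAD_CONST → push 11. Stack: [-66, 11]
BINARY_OP | → -66 | 11 = -65. Stack: [-65]
STORE_FAST t → t=-65. Stack: []
LOAD_FAST i → push 0. Stack: [0]
LOAD_CONST → push 1. Stack: [0, 1]
BINARY_OP + → 0 + 1 = 1. Stack: [1]
STORE_FAST i → i=1. Stack: []
LOAD_FAST i → push 1. Stack: [1]
LOAD_CONST → push 4. Stack: [1, 4]
COMPARE_OP bool(<) → 1 vs 4 = True. Stack: [True]
POP_JUMP_IF_FALSE → pop True; no jump. Stack: []
LOAD_FAST t → push -65. Stack: [-65]
LOAD_CONST → push 11. Stack: [-65, 11]
BINARY_OP | → -65 | 11 = -65. Stack: [-65]
STORE_FAST t → t=-65. Stack: []
LOAD_FAST i → push 1. Stack: [1]
LOAD_CONST → push 1. Stack: [1, 1]
BINARY_OP + → 1 + 1 = 2. Stack: [2]
STORE_FAST i → i=2. Stack: []
LOAD_FAST i → push 2. Stack: [2]
LOAD_CONST → push 4. Stack: [2, 4]
COMPARE_OP bool(<) → 2 vs 4 = True. Stack: [True]
POP_JUMP_IF_FALSE → pop True; no jump. Stack: []
LOAD_FAST t → push -65. Stack: [-65]
LOAD_CONST → push 11. Stack: [-65, 11]
BINARY_OP | → -65 | 11 = -65. Stack: [-65]
STORE_FAST t → t=-65. Stack: []
LOAD_FAST i → push 2. Stack: [2]
LOAD_CONST → push 1. Stack: [2, 1]
BINARY_OP + → 2 + 1 = 3. Stack: [3]
STORE_FAST i → i=3. Stack: []
LOAD_FAST i → push 3. Stack: [3]
LOAD_CONST → push 4. Stack: [3, 4]
COMPARE_OP bool(<) → 3 vs 4 = True. Stack: [True]
POP_JUMP_IF_FALSE → pop True; no jump. Stack: []
LOAD_FAST t → push -65. Stack: [-65]
LOAD_CONST → push 11. Stack: [-65, 11]
BINARY_OP | → -65 | 11 = -65. Stack: [-65]
STORE_FAST t → t=-65. Stack: []
LOAD_FAST i → push 3. Stack: [3]
LOAD_CONST → push 1. Stack: [3, 1]
BINARY_OP + → 3 + 1 = 4. Stack: [4]
STORE_FAST i → i=4. Stack: []
LOAD_FAST i → push 4. Stack: [4]
LOAD_CONST → push 4. Stack: [4, 4]
COMPARE_OP bool(<) → 4 vs 4 = False. Stack: [False]
POP_JUMP_IF_FALSE → pop False; jump. Stack: []
LOAD_FAST t → push -65. Stack: [-65]
RETURN_VALUE → return -65.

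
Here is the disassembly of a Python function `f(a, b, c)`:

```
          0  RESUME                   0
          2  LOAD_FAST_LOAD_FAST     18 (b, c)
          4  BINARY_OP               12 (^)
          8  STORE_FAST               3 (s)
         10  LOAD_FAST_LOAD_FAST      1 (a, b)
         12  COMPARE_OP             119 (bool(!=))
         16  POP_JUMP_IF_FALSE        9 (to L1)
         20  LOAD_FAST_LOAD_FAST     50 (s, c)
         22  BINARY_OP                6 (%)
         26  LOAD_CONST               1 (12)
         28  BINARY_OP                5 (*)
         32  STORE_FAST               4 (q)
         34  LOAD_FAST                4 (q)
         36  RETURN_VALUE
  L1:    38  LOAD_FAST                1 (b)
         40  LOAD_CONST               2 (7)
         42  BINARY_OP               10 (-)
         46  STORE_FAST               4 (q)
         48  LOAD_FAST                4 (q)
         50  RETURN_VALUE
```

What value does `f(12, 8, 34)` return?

96

LOAD_FAST_LOAD_FAST b,c → push 8,34. Stack: [8, 34]
BINARY_OP ^ → 8 ^ 34 = 42. Stack: [42]
STORE_FAST s → s=42. Stack: []
LOAD_FAST_LOAD_FAST a,b → push 12,8. Stack: [12, 8]
COMPARE_OP bool(!=) → 12 vs 8 = True. Stack: [True]
POP_JUMP_IF_FALSE → pop True; no jump. Stack: []
LOAD_FAST_LOAD_FAST s,c → push 42,34. Stack: [42, 34]
BINARY_OP % → 42 % 34 = 8. Stack: [8]
LOAD_CONST → push 12. Stack: [8, 12]
BINARY_OP * → 8 * 12 = 96. Stack: [96]
STORE_FAST q → q=96. Stack: []
LOAD_FAST q → push 96. Stack: [96]
RETURN_VALUE → return 96.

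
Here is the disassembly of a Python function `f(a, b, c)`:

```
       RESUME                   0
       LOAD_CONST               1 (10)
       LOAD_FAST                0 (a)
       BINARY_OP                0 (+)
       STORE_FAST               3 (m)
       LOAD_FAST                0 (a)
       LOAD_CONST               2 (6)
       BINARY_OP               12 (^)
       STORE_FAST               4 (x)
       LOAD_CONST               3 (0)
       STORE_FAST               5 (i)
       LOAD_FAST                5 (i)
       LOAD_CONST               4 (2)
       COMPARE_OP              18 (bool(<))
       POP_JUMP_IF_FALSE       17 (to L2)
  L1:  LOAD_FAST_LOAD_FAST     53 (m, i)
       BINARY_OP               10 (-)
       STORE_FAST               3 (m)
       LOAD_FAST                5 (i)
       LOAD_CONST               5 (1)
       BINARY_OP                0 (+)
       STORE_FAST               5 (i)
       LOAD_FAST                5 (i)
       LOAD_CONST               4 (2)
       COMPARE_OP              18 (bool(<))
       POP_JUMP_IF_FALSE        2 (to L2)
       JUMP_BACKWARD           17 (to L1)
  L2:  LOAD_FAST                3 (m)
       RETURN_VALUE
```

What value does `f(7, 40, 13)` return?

LOAD_CONST → push 10. Stack: [10]
LOAD_FAST a → push 7. Stack: [10, 7]
BINARY_OP + → 10 + 7 = 17. Stack: [17]
STORE_FAST m → m=17. Stack: []
LOAD_FAST a → push 7. Stack: [7]
LOAD_CONST → push 6. Stack: [7, 6]
BINARY_OP ^ → 7 ^ 6 = 1. Stack: [1]
STORE_FAST x → x=1. Stack: []
LOAD_CONST → push 0. Stack: [0]
STORE_FAST i → i=0. Stack: []
LOAD_FAST i → push 0. Stack: [0]
LOAD_CONST → push 2. Stack: [0, 2]
COMPARE_OP bool(<) → 0 vs 2 = True. Stack: [True]
POP_JUMP_IF_FALSE → pop True; no jump. Stack: []
LOAD_FAST_LOAD_FAST m,i → push 17,0. Stack: [17, 0]
BINARY_OP - → 17 - 0 = 17. Stack: [17]
STORE_FAST m → m=17. Stack: []
LOAD_FAST i → push 0. Stack: [0]
LOAD_CONST → push 1. Stack: [0, 1]
BINARY_OP + → 0 + 1 = 1. Stack: [1]
STORE_FAST i → i=1. Stack: []
LOAD_FAST i → push 1. Stack: [1]
LOAD_CONST → push 2. Stack: [1, 2]
COMPARE_OP bool(<) → 1 vs 2 = True. Stack: [True]
POP_JUMP_IF_FALSE → pop True; no jump. Stack: []
LOAD_FAST_LOAD_FAST m,i → push 17,1. Stack: [17, 1]
BINARY_OP - → 17 - 1 = 16. Stack: [16]
STORE_FAST m → m=16. Stack: []
LOAD_FAST i → push 1. Stack: [1]
LOAD_CONST → push 1. Stack: [1, 1]
BINARY_OP + → 1 + 1 = 2. Stack: [2]
STORE_FAST i → i=2. Stack: []
LOAD_FAST i → push 2. Stack: [2]
LOAD_CONST → push 2. Stack: [2, 2]
COMPARE_OP bool(<) → 2 vs 2 = False. Stack: [False]
POP_JUMP_IF_FALSE → pop False; jump. Stack: []
LOAD_FAST m → push 16. Stack: [16]
RETURN_VALUE → return 16.

16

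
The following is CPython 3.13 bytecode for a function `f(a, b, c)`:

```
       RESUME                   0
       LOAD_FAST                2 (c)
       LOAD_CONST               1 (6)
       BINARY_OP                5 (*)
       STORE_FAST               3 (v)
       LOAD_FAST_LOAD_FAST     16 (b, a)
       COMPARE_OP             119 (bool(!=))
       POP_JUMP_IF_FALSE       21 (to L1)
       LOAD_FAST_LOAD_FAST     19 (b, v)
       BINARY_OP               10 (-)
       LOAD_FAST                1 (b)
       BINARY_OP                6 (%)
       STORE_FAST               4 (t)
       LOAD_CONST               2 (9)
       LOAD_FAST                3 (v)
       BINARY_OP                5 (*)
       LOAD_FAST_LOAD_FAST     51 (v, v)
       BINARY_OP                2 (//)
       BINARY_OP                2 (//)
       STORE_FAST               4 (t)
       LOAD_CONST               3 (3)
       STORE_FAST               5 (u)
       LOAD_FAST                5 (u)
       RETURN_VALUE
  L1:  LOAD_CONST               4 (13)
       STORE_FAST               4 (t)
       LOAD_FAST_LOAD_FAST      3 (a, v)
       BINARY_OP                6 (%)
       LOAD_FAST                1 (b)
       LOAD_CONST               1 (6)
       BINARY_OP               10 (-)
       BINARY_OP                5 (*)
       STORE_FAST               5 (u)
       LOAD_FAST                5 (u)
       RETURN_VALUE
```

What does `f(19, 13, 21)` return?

3

LOAD_FAST c → push 21. Stack: [21]
LOAD_CONST → push 6. Stack: [21, 6]
BINARY_OP * → 21 * 6 = 126. Stack: [126]
STORE_FAST v → v=126. Stack: []
LOAD_FAST_LOAD_FAST b,a → push 13,19. Stack: [13, 19]
COMPARE_OP bool(!=) → 13 vs 19 = True. Stack: [True]
POP_JUMP_IF_FALSE → pop True; no jump. Stack: []
LOAD_FAST_LOAD_FAST b,v → push 13,126. Stack: [13, 126]
BINARY_OP - → 13 - 126 = -113. Stack: [-113]
LOAD_FAST b → push 13. Stack: [-113, 13]
BINARY_OP % → -113 % 13 = 4. Stack: [4]
STORE_FAST t → t=4. Stack: []
LOAD_CONST → push 9. Stack: [9]
LOAD_FAST v → push 126. Stack: [9, 126]
BINARY_OP * → 9 * 126 = 1134. Stack: [1134]
LOAD_FAST_LOAD_FAST v,v → push 126,126. Stack: [1134, 126, 126]
BINARY_OP // → 126 // 126 = 1. Stack: [1134, 1]
BINARY_OP // → 1134 // 1 = 1134. Stack: [1134]
STORE_FAST t → t=1134. Stack: []
LOAD_CONST → push 3. Stack: [3]
STORE_FAST u → u=3. Stack: []
LOAD_FAST u → push 3. Stack: [3]
RETURN_VALUE → return 3.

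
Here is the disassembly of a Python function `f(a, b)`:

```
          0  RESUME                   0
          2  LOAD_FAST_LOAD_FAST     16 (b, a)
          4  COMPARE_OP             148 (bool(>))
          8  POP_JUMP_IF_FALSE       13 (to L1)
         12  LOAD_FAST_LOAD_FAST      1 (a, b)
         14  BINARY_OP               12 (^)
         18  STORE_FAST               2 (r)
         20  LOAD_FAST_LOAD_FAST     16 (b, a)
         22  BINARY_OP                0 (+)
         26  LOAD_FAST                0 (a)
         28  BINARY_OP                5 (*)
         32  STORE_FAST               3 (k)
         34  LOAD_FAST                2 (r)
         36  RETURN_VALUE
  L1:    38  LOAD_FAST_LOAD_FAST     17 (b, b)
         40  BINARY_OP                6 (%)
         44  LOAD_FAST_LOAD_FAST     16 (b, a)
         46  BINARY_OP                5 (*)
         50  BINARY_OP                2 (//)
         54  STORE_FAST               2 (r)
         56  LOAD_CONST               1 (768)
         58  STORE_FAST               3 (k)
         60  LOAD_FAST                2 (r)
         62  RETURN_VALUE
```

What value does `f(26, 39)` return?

61

LOAD_FAST_LOAD_FAST b,a → push 39,26. Stack: [39, 26]
COMPARE_OP bool(>) → 39 vs 26 = True. Stack: [True]
POP_JUMP_IF_FALSE → pop True; no jump. Stack: []
LOAD_FAST_LOAD_FAST a,b → push 26,39. Stack: [26, 39]
BINARY_OP ^ → 26 ^ 39 = 61. Stack: [61]
STORE_FAST r → r=61. Stack: []
LOAD_FAST_LOAD_FAST b,a → push 39,26. Stack: [39, 26]
BINARY_OP + → 39 + 26 = 65. Stack: [65]
LOAD_FAST a → push 26. Stack: [65, 26]
BINARY_OP * → 65 * 26 = 1690. Stack: [1690]
STORE_FAST k → k=1690. Stack: []
LOAD_FAST r → push 61. Stack: [61]
RETURN_VALUE → return 61.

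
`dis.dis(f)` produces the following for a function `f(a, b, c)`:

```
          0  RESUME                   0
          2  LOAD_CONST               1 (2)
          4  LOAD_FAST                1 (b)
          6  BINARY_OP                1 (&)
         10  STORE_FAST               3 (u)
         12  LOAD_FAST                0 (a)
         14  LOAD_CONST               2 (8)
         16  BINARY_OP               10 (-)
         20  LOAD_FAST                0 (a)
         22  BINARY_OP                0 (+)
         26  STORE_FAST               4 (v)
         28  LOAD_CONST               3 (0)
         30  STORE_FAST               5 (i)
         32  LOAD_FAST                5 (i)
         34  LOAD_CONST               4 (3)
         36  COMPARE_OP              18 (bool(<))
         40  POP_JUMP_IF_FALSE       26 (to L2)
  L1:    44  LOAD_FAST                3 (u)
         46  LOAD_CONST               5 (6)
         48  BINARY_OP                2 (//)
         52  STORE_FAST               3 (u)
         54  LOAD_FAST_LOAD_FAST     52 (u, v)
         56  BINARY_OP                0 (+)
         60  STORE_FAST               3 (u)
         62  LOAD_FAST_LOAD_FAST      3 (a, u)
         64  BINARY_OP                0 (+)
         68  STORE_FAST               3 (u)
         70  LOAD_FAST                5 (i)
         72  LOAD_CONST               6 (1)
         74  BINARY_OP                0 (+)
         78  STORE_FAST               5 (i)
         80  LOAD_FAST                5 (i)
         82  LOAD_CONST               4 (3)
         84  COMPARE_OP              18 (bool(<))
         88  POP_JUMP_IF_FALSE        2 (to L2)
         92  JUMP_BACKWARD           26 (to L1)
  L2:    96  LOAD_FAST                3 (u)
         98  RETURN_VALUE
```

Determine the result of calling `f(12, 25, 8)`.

LOAD_CONST → push 2
LOAD_FAST b → push 25
BINARY_OP & → 2 & 25 = 0
STORE_FAST u → u=0
LOAD_FAST a → push 12
LOAD_CONST → push 8
BINARY_OP - → 12 - 8 = 4
LOAD_FAST a → push 12
BINARY_OP + → 4 + 12 = 16
STORE_FAST v → v=16
LOAD_CONST → push 0
STORE_FAST i → i=0
LOAD_FAST i → push 0
LOAD_CONST → push 3
COMPARE_OP bool(<) → 0 vs 3 = True
POP_JUMP_IF_FALSE → pop True; no jump
LOAD_FAST u → push 0
LOAD_CONST → push 6
BINARY_OP // → 0 // 6 = 0
STORE_FAST u → u=0
LOAD_FAST_LOAD_FAST u,v → push 0,16
BINARY_OP + → 0 + 16 = 16
STORE_FAST u → u=16
LOAD_FAST_LOAD_FAST a,u → push 12,16
BINARY_OP + → 12 + 16 = 28
STORE_FAST u → u=28
LOAD_FAST i → push 0
LOAD_CONST → push 1
BINARY_OP + → 0 + 1 = 1
STORE_FAST i → i=1
LOAD_FAST i → push 1
LOAD_CONST → push 3
COMPARE_OP bool(<) → 1 vs 3 = True
POP_JUMP_IF_FALSE → pop True; no jump
LOAD_FAST u → push 28
LOAD_CONST → push 6
BINARY_OP // → 28 // 6 = 4
STORE_FAST u → u=4
LOAD_FAST_LOAD_FAST u,v → push 4,16
BINARY_OP + → 4 + 16 = 20
STORE_FAST u → u=20
LOAD_FAST_LOAD_FAST a,u → push 12,20
BINARY_OP + → 12 + 20 = 32
STORE_FAST u → u=32
LOAD_FAST i → push 1
LOAD_CONST → push 1
BINARY_OP + → 1 + 1 = 2
STORE_FAST i → i=2
LOAD_FAST i → push 2
LOAD_CONST → push 3
COMPARE_OP bool(<) → 2 vs 3 = True
POP_JUMP_IF_FALSE → pop True; no jump
LOAD_FAST u → push 32
LOAD_CONST → push 6
BINARY_OP // → 32 // 6 = 5
STORE_FAST u → u=5
LOAD_FAST_LOAD_FAST u,v → push 5,16
BINARY_OP + → 5 + 16 = 21
STORE_FAST u → u=21
LOAD_FAST_LOAD_FAST a,u → push 12,21
BINARY_OP + → 12 + 21 = 33
STORE_FAST u → u=33
LOAD_FAST i → push 2
LOAD_CONST → push 1
BINARY_OP + → 2 + 1 = 3
STORE_FAST i → i=3
LOAD_FAST i → push 3
LOAD_CONST → push 3
COMPARE_OP bool(<) → 3 vs 3 = False
POP_JUMP_IF_FALSE → pop False; jump
LOAD_FAST u → push 33
RETURN_VALUE → return 33.

33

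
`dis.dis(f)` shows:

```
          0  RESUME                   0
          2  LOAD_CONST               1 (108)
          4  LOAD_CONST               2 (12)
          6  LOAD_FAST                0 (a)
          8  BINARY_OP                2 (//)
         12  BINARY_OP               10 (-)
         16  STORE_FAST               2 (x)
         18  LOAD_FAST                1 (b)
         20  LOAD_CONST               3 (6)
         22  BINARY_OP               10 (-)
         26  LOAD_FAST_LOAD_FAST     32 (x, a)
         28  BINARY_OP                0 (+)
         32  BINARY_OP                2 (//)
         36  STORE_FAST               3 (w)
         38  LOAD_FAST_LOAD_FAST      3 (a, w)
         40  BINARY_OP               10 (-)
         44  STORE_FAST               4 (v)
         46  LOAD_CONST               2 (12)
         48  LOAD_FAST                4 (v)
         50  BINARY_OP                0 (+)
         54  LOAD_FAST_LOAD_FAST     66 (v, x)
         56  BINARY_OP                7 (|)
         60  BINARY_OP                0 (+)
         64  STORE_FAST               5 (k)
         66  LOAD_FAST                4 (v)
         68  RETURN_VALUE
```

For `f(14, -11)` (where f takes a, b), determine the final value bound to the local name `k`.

138

LOAD_CONST → push 108. Stack: [108]
LOAD_CONST → push 12. Stack: [108, 12]
LOAD_FAST a → push 14. Stack: [108, 12, 14]
BINARY_OP // → 12 // 14 = 0. Stack: [108, 0]
BINARY_OP - → 108 - 0 = 108. Stack: [108]
STORE_FAST x → x=108. Stack: []
LOAD_FAST b → push -11. Stack: [-11]
LOAD_CONST → push 6. Stack: [-11, 6]
BINARY_OP - → -11 - 6 = -17. Stack: [-17]
LOAD_FAST_LOAD_FAST x,a → push 108,14. Stack: [-17, 108, 14]
BINARY_OP + → 108 + 14 = 122. Stack: [-17, 122]
BINARY_OP // → -17 // 122 = -1. Stack: [-1]
STORE_FAST w → w=-1. Stack: []
LOAD_FAST_LOAD_FAST a,w → push 14,-1. Stack: [14, -1]
BINARY_OP - → 14 - -1 = 15. Stack: [15]
STORE_FAST v → v=15. Stack: []
LOAD_CONST → push 12. Stack: [12]
LOAD_FAST v → push 15. Stack: [12, 15]
BINARY_OP + → 12 + 15 = 27. Stack: [27]
LOAD_FAST_LOAD_FAST v,x → push 15,108. Stack: [27, 15, 108]
BINARY_OP | → 15 | 108 = 111. Stack: [27, 111]
BINARY_OP + → 27 + 111 = 138. Stack: [138]
STORE_FAST k → k=138. Stack: []
LOAD_FAST v → push 15. Stack: [15]
RETURN_VALUE → return 15.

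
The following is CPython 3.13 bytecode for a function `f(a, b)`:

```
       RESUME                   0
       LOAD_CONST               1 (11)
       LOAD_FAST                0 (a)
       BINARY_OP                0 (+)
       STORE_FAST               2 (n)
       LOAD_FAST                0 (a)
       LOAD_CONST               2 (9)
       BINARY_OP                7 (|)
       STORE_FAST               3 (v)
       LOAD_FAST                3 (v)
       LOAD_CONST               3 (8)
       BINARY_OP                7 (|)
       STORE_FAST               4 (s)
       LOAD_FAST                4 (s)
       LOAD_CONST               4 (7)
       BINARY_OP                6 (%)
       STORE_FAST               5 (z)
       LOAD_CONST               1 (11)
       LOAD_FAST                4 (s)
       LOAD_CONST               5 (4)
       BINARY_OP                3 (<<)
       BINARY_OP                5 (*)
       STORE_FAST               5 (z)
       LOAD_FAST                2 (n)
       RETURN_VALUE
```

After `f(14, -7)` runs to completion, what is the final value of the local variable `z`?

LOAD_CONST → push 11. Stack: [11]
LOAD_FAST a → push 14. Stack: [11, 14]
BINARY_OP + → 11 + 14 = 25. Stack: [25]
STORE_FAST n → n=25. Stack: []
LOAD_FAST a → push 14. Stack: [14]
LOAD_CONST → push 9. Stack: [14, 9]
BINARY_OP | → 14 | 9 = 15. Stack: [15]
STORE_FAST v → v=15. Stack: []
LOAD_FAST v → push 15. Stack: [15]
LOAD_CONST → push 8. Stack: [15, 8]
BINARY_OP | → 15 | 8 = 15. Stack: [15]
STORE_FAST s → s=15. Stack: []
LOAD_FAST s → push 15. Stack: [15]
LOAD_CONST → push 7. Stack: [15, 7]
BINARY_OP % → 15 % 7 = 1. Stack: [1]
STORE_FAST z → z=1. Stack: []
LOAD_CONST → push 11. Stack: [11]
LOAD_FAST s → push 15. Stack: [11, 15]
LOAD_CONST → push 4. Stack: [11, 15, 4]
BINARY_OP << → 15 << 4 = 240. Stack: [11, 240]
BINARY_OP * → 11 * 240 = 2640. Stack: [2640]
STORE_FAST z → z=2640. Stack: []
LOAD_FAST n → push 25. Stack: [25]
RETURN_VALUE → return 25.

2640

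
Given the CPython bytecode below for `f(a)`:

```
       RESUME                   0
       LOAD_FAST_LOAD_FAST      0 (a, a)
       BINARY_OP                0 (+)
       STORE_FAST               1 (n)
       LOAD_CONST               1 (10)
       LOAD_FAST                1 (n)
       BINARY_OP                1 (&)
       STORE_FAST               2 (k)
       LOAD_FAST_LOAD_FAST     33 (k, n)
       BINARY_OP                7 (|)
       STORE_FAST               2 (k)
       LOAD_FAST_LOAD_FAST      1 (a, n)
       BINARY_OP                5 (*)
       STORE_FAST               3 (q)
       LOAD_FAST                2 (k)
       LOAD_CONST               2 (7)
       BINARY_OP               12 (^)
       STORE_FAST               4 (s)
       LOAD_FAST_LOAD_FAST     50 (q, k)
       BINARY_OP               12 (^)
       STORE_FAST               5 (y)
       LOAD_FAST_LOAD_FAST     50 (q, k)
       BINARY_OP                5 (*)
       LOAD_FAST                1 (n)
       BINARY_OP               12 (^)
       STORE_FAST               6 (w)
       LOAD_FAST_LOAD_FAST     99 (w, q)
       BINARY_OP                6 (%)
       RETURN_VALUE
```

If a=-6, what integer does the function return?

LOAD_FAST_LOAD_FAST a,a → push -6,-6. Stack: [-6, -6]
BINARY_OP + → -6 + -6 = -12. Stack: [-12]
STORE_FAST n → n=-12. Stack: []
LOAD_CONST → push 10. Stack: [10]
LOAD_FAST n → push -12. Stack: [10, -12]
BINARY_OP & → 10 & -12 = 0. Stack: [0]
STORE_FAST k → k=0. Stack: []
LOAD_FAST_LOAD_FAST k,n → push 0,-12. Stack: [0, -12]
BINARY_OP | → 0 | -12 = -12. Stack: [-12]
STORE_FAST k → k=-12. Stack: []
LOAD_FAST_LOAD_FAST a,n → push -6,-12. Stack: [-6, -12]
BINARY_OP * → -6 * -12 = 72. Stack: [72]
STORE_FAST q → q=72. Stack: []
LOAD_FAST k → push -12. Stack: [-12]
LOAD_CONST → push 7. Stack: [-12, 7]
BINARY_OP ^ → -12 ^ 7 = -13. Stack: [-13]
STORE_FAST s → s=-13. Stack: []
LOAD_FAST_LOAD_FAST q,k → push 72,-12. Stack: [72, -12]
BINARY_OP ^ → 72 ^ -12 = -68. Stack: [-68]
STORE_FAST y → y=-68. Stack: []
LOAD_FAST_LOAD_FAST q,k → push 72,-12. Stack: [72, -12]
BINARY_OP * → 72 * -12 = -864. Stack: [-864]
LOAD_FAST n → push -12. Stack: [-864, -12]
BINARY_OP ^ → -864 ^ -12 = 852. Stack: [852]
STORE_FAST w → w=852. Stack: []
LOAD_FAST_LOAD_FAST w,q → push 852,72. Stack: [852, 72]
BINARY_OP % → 852 % 72 = 60. Stack: [60]
RETURN_VALUE → return 60.

60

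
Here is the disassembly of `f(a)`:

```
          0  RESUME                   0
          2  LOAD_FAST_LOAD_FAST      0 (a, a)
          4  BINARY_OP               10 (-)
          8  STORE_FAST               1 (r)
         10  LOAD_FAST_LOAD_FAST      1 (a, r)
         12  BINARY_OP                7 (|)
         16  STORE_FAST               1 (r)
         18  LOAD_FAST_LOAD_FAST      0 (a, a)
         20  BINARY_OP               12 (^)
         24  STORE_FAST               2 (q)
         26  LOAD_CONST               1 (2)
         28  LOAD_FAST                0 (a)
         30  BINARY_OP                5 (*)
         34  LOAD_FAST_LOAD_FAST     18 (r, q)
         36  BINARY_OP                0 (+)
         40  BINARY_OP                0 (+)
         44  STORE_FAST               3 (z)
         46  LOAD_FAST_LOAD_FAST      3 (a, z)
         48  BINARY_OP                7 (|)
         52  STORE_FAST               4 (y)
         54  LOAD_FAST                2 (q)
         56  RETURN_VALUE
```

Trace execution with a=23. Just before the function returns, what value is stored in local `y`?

87

LOAD_FAST_LOAD_FAST a,a → push 23,23. Stack: [23, 23]
BINARY_OP - → 23 - 23 = 0. Stack: [0]
STORE_FAST r → r=0. Stack: []
LOAD_FAST_LOAD_FAST a,r → push 23,0. Stack: [23, 0]
BINARY_OP | → 23 | 0 = 23. Stack: [23]
STORE_FAST r → r=23. Stack: []
LOAD_FAST_LOAD_FAST a,a → push 23,23. Stack: [23, 23]
BINARY_OP ^ → 23 ^ 23 = 0. Stack: [0]
STORE_FAST q → q=0. Stack: []
LOAD_CONST → push 2. Stack: [2]
LOAD_FAST a → push 23. Stack: [2, 23]
BINARY_OP * → 2 * 23 = 46. Stack: [46]
LOAD_FAST_LOAD_FAST r,q → push 23,0. Stack: [46, 23, 0]
BINARY_OP + → 23 + 0 = 23. Stack: [46, 23]
BINARY_OP + → 46 + 23 = 69. Stack: [69]
STORE_FAST z → z=69. Stack: []
LOAD_FAST_LOAD_FAST a,z → push 23,69. Stack: [23, 69]
BINARY_OP | → 23 | 69 = 87. Stack: [87]
STORE_FAST y → y=87. Stack: []
LOAD_FAST q → push 0. Stack: [0]
RETURN_VALUE → return 0.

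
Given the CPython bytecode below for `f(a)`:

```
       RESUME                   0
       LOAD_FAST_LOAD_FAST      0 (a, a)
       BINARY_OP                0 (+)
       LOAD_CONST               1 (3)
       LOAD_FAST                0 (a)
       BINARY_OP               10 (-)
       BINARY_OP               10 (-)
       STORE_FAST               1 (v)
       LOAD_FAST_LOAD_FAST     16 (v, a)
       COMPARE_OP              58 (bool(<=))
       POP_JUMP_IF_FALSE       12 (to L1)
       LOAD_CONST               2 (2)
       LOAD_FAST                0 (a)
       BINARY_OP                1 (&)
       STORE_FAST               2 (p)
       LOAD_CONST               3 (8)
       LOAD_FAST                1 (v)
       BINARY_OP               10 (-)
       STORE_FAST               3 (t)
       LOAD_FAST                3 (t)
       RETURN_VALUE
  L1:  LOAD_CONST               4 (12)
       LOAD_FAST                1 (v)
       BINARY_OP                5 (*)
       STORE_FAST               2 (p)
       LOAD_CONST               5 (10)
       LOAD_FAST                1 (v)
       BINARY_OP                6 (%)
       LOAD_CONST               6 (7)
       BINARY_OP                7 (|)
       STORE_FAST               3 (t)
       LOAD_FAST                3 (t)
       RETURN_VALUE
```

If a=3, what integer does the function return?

7

LOAD_FAST_LOAD_FAST a,a → push 3,3. Stack: [3, 3]
BINARY_OP + → 3 + 3 = 6. Stack: [6]
LOAD_CONST → push 3. Stack: [6, 3]
LOAD_FAST a → push 3. Stack: [6, 3, 3]
BINARY_OP - → 3 - 3 = 0. Stack: [6, 0]
BINARY_OP - → 6 - 0 = 6. Stack: [6]
STORE_FAST v → v=6. Stack: []
LOAD_FAST_LOAD_FAST v,a → push 6,3. Stack: [6, 3]
COMPARE_OP bool(<=) → 6 vs 3 = False. Stack: [False]
POP_JUMP_IF_FALSE → pop False; jump. Stack: []
LOAD_CONST → push 12. Stack: [12]
LOAD_FAST v → push 6. Stack: [12, 6]
BINARY_OP * → 12 * 6 = 72. Stack: [72]
STORE_FAST p → p=72. Stack: []
LOAD_CONST → push 10. Stack: [10]
LOAD_FAST v → push 6. Stack: [10, 6]
BINARY_OP % → 10 % 6 = 4. Stack: [4]
LOAD_CONST → push 7. Stack: [4, 7]
BINARY_OP | → 4 | 7 = 7. Stack: [7]
STORE_FAST t → t=7. Stack: []
LOAD_FAST t → push 7. Stack: [7]
RETURN_VALUE → return 7.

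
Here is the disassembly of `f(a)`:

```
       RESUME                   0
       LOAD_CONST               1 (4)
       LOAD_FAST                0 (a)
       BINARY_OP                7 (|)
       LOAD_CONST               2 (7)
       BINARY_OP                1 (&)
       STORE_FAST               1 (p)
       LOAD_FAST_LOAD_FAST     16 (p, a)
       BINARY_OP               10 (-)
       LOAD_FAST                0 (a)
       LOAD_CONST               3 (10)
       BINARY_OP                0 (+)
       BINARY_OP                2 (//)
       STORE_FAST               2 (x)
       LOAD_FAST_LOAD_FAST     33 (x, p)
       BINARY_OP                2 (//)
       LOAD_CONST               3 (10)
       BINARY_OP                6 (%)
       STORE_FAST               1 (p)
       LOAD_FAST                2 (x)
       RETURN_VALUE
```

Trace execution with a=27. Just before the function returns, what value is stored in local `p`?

9

LOAD_CONST → push 4. Stack: [4]
LOAD_FAST a → push 27. Stack: [4, 27]
BINARY_OP | → 4 | 27 = 31. Stack: [31]
LOAD_CONST → push 7. Stack: [31, 7]
BINARY_OP & → 31 & 7 = 7. Stack: [7]
STORE_FAST p → p=7. Stack: []
LOAD_FAST_LOAD_FAST p,a → push 7,27. Stack: [7, 27]
BINARY_OP - → 7 - 27 = -20. Stack: [-20]
LOAD_FAST a → push 27. Stack: [-20, 27]
LOAD_CONST → push 10. Stack: [-20, 27, 10]
BINARY_OP + → 27 + 10 = 37. Stack: [-20, 37]
BINARY_OP // → -20 // 37 = -1. Stack: [-1]
STORE_FAST x → x=-1. Stack: []
LOAD_FAST_LOAD_FAST x,p → push -1,7. Stack: [-1, 7]
BINARY_OP // → -1 // 7 = -1. Stack: [-1]
LOAD_CONST → push 10. Stack: [-1, 10]
BINARY_OP % → -1 % 10 = 9. Stack: [9]
STORE_FAST p → p=9. Stack: []
LOAD_FAST x → push -1. Stack: [-1]
RETURN_VALUE → return -1.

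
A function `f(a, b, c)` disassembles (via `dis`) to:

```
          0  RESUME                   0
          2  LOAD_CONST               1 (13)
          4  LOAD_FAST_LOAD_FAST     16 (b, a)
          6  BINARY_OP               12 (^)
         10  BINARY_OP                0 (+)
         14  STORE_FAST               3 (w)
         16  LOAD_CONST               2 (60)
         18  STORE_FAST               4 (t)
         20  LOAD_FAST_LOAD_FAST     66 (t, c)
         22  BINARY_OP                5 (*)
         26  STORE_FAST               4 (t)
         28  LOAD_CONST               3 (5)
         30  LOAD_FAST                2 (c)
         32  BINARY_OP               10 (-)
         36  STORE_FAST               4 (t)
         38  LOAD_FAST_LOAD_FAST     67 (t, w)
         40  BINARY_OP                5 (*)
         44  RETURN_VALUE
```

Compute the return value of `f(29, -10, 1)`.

LOAD_CONST → push 13. Stack: [13]
LOAD_FAST_LOAD_FAST b,a → push -10,29. Stack: [13, -10, 29]
BINARY_OP ^ → -10 ^ 29 = -21. Stack: [13, -21]
BINARY_OP + → 13 + -21 = -8. Stack: [-8]
STORE_FAST w → w=-8. Stack: []
LOAD_CONST → push 60. Stack: [60]
STORE_FAST t → t=60. Stack: []
LOAD_FAST_LOAD_FAST t,c → push 60,1. Stack: [60, 1]
BINARY_OP * → 60 * 1 = 60. Stack: [60]
STORE_FAST t → t=60. Stack: []
LOAD_CONST → push 5. Stack: [5]
LOAD_FAST c → push 1. Stack: [5, 1]
BINARY_OP - → 5 - 1 = 4. Stack: [4]
STORE_FAST t → t=4. Stack: []
LOAD_FAST_LOAD_FAST t,w → push 4,-8. Stack: [4, -8]
BINARY_OP * → 4 * -8 = -32. Stack: [-32]
RETURN_VALUE → return -32.

-32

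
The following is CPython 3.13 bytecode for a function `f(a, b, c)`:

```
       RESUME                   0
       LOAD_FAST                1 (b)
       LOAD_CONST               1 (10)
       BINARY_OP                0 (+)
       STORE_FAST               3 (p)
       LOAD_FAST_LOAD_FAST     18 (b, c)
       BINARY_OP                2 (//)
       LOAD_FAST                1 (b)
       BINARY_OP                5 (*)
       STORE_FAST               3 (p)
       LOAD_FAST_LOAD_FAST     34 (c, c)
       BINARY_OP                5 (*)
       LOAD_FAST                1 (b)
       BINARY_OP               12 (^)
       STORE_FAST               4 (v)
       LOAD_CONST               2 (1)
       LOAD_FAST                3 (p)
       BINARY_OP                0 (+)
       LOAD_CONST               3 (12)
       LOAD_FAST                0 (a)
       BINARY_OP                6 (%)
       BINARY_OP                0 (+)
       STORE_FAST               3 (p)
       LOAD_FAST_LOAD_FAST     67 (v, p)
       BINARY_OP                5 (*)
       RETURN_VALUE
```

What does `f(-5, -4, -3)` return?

66

LOAD_FAST b → push -4. Stack: [-4]
LOAD_CONST → push 10. Stack: [-4, 10]
BINARY_OP + → -4 + 10 = 6. Stack: [6]
STORE_FAST p → p=6. Stack: []
LOAD_FAST_LOAD_FAST b,c → push -4,-3. Stack: [-4, -3]
BINARY_OP // → -4 // -3 = 1. Stack: [1]
LOAD_FAST b → push -4. Stack: [1, -4]
BINARY_OP * → 1 * -4 = -4. Stack: [-4]
STORE_FAST p → p=-4. Stack: []
LOAD_FAST_LOAD_FAST c,c → push -3,-3. Stack: [-3, -3]
BINARY_OP * → -3 * -3 = 9. Stack: [9]
LOAD_FAST b → push -4. Stack: [9, -4]
BINARY_OP ^ → 9 ^ -4 = -11. Stack: [-11]
STORE_FAST v → v=-11. Stack: []
LOAD_CONST → push 1. Stack: [1]
LOAD_FAST p → push -4. Stack: [1, -4]
BINARY_OP + → 1 + -4 = -3. Stack: [-3]
LOAD_CONST → push 12. Stack: [-3, 12]
LOAD_FAST a → push -5. Stack: [-3, 12, -5]
BINARY_OP % → 12 % -5 = -3. Stack: [-3, -3]
BINARY_OP + → -3 + -3 = -6. Stack: [-6]
STORE_FAST p → p=-6. Stack: []
LOAD_FAST_LOAD_FAST v,p → push -11,-6. Stack: [-11, -6]
BINARY_OP * → -11 * -6 = 66. Stack: [66]
RETURN_VALUE → return 66.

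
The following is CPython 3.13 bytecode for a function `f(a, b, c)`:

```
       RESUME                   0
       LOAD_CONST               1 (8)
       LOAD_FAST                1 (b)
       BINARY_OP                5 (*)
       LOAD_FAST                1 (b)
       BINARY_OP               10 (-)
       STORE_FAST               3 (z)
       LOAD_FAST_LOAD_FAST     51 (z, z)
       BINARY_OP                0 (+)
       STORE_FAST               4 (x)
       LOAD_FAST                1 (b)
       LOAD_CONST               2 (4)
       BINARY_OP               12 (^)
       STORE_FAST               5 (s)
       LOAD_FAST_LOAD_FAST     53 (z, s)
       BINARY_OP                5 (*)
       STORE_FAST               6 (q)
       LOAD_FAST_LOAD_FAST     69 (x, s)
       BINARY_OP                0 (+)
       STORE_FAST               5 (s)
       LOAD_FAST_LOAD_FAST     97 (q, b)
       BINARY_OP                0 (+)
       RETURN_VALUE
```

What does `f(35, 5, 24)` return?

LOAD_CONST → push 8. Stack: [8]
LOAD_FAST b → push 5. Stack: [8, 5]
BINARY_OP * → 8 * 5 = 40. Stack: [40]
LOAD_FAST b → push 5. Stack: [40, 5]
BINARY_OP - → 40 - 5 = 35. Stack: [35]
STORE_FAST z → z=35. Stack: []
LOAD_FAST_LOAD_FAST z,z → push 35,35. Stack: [35, 35]
BINARY_OP + → 35 + 35 = 70. Stack: [70]
STORE_FAST x → x=70. Stack: []
LOAD_FAST b → push 5. Stack: [5]
LOAD_CONST → push 4. Stack: [5, 4]
BINARY_OP ^ → 5 ^ 4 = 1. Stack: [1]
STORE_FAST s → s=1. Stack: []
LOAD_FAST_LOAD_FAST z,s → push 35,1. Stack: [35, 1]
BINARY_OP * → 35 * 1 = 35. Stack: [35]
STORE_FAST q → q=35. Stack: []
LOAD_FAST_LOAD_FAST x,s → push 70,1. Stack: [70, 1]
BINARY_OP + → 70 + 1 = 71. Stack: [71]
STORE_FAST s → s=71. Stack: []
LOAD_FAST_LOAD_FAST q,b → push 35,5. Stack: [35, 5]
BINARY_OP + → 35 + 5 = 40. Stack: [40]
RETURN_VALUE → return 40.

40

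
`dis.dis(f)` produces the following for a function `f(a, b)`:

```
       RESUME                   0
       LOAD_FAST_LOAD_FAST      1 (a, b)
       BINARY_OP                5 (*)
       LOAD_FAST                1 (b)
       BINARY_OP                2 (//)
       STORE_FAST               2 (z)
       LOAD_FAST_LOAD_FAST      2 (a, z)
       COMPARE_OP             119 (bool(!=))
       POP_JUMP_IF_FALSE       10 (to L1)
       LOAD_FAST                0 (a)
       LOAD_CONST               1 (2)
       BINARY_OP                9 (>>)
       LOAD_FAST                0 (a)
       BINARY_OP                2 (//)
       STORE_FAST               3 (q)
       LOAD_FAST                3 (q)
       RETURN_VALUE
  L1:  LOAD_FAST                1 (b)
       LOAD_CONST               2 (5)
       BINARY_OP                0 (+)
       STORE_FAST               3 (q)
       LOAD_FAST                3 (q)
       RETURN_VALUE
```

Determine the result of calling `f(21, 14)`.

19

LOAD_FAST_LOAD_FAST a,b → push 21,14. Stack: [21, 14]
BINARY_OP * → 21 * 14 = 294. Stack: [294]
LOAD_FAST b → push 14. Stack: [294, 14]
BINARY_OP // → 294 // 14 = 21. Stack: [21]
STORE_FAST z → z=21. Stack: []
LOAD_FAST_LOAD_FAST a,z → push 21,21. Stack: [21, 21]
COMPARE_OP bool(!=) → 21 vs 21 = False. Stack: [False]
POP_JUMP_IF_FALSE → pop False; jump. Stack: []
LOAD_FAST b → push 14. Stack: [14]
LOAD_CONST → push 5. Stack: [14, 5]
BINARY_OP + → 14 + 5 = 19. Stack: [19]
STORE_FAST q → q=19. Stack: []
LOAD_FAST q → push 19. Stack: [19]
RETURN_VALUE → return 19.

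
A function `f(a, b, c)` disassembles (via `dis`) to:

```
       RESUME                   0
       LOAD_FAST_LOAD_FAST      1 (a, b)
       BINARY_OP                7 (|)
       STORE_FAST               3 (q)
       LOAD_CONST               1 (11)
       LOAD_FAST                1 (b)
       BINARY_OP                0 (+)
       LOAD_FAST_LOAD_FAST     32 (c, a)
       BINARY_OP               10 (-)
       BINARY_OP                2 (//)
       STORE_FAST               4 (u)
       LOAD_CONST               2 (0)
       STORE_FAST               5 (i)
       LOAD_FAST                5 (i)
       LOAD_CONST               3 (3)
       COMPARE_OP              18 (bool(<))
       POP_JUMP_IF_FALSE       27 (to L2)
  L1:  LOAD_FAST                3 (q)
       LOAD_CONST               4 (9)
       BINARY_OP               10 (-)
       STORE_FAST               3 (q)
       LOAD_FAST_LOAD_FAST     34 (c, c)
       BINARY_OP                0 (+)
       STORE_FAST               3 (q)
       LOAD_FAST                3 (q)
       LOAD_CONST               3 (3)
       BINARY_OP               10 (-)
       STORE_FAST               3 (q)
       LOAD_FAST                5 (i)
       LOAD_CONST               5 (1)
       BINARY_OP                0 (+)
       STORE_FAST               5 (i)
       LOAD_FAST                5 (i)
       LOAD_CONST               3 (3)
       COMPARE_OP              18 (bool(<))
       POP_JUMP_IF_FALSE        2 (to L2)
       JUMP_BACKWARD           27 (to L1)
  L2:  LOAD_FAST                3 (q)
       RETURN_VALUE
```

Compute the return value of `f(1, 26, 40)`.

77

LOAD_FAST_LOAD_FAST a,b → push 1,26
BINARY_OP | → 1 | 26 = 27
STORE_FAST q → q=27
LOAD_CONST → push 11
LOAD_FAST b → push 26
BINARY_OP + → 11 + 26 = 37
LOAD_FAST_LOAD_FAST c,a → push 40,1
BINARY_OP - → 40 - 1 = 39
BINARY_OP // → 37 // 39 = 0
STORE_FAST u → u=0
LOAD_CONST → push 0
STORE_FAST i → i=0
LOAD_FAST i → push 0
LOAD_CONST → push 3
COMPARE_OP bool(<) → 0 vs 3 = True
POP_JUMP_IF_FALSE → pop True; no jump
LOAD_FAST q → push 27
LOAD_CONST → push 9
BINARY_OP - → 27 - 9 = 18
STORE_FAST q → q=18
LOAD_FAST_LOAD_FAST c,c → push 40,40
BINARY_OP + → 40 + 40 = 80
STORE_FAST q → q=80
LOAD_FAST q → push 80
LOAD_CONST → push 3
BINARY_OP - → 80 - 3 = 77
STORE_FAST q → q=77
LOAD_FAST i → push 0
LOAD_CONST → push 1
BINARY_OP + → 0 + 1 = 1
STORE_FAST i → i=1
LOAD_FAST i → push 1
LOAD_CONST → push 3
COMPARE_OP bool(<) → 1 vs 3 = True
POP_JUMP_IF_FALSE → pop True; no jump
LOAD_FAST q → push 77
LOAD_CONST → push 9
BINARY_OP - → 77 - 9 = 68
STORE_FAST q → q=68
LOAD_FAST_LOAD_FAST c,c → push 40,40
BINARY_OP + → 40 + 40 = 80
STORE_FAST q → q=80
LOAD_FAST q → push 80
LOAD_CONST → push 3
BINARY_OP - → 80 - 3 = 77
STORE_FAST q → q=77
LOAD_FAST i → push 1
LOAD_CONST → push 1
BINARY_OP + → 1 + 1 = 2
STORE_FAST i → i=2
LOAD_FAST i → push 2
LOAD_CONST → push 3
COMPARE_OP bool(<) → 2 vs 3 = True
POP_JUMP_IF_FALSE → pop True; no jump
LOAD_FAST q → push 77
LOAD_CONST → push 9
BINARY_OP - → 77 - 9 = 68
STORE_FAST q → q=68
LOAD_FAST_LOAD_FAST c,c → push 40,40
BINARY_OP + → 40 + 40 = 80
STORE_FAST q → q=80
LOAD_FAST q → push 80
LOAD_CONST → push 3
BINARY_OP - → 80 - 3 = 77
STORE_FAST q → q=77
LOAD_FAST i → push 2
LOAD_CONST → push 1
BINARY_OP + → 2 + 1 = 3
STORE_FAST i → i=3
LOAD_FAST i → push 3
LOAD_CONST → push 3
COMPARE_OP bool(<) → 3 vs 3 = False
POP_JUMP_IF_FALSE → pop False; jump
LOAD_FAST q → push 77
RETURN_VALUE → return 77.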